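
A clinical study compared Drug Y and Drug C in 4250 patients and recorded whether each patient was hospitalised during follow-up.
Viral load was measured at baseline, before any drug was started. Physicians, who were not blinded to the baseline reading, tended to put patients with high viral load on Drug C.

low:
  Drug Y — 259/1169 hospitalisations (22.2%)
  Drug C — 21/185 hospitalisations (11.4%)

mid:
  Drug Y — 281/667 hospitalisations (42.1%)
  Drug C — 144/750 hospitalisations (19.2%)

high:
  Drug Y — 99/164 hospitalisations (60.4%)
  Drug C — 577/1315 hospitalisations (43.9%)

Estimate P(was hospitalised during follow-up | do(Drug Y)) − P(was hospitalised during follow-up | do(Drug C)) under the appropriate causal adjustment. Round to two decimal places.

+0.17

Viral load is set before the drug has any effect — it is not caused by the drug — and it independently drives the outcome. That makes it a confounder, so the causal comparison is within viral load levels.
Adjusting over the population distribution of viral load: 0.319·(0.222−0.114) + 0.333·(0.421−0.192) + 0.348·(0.604−0.439) = +0.168.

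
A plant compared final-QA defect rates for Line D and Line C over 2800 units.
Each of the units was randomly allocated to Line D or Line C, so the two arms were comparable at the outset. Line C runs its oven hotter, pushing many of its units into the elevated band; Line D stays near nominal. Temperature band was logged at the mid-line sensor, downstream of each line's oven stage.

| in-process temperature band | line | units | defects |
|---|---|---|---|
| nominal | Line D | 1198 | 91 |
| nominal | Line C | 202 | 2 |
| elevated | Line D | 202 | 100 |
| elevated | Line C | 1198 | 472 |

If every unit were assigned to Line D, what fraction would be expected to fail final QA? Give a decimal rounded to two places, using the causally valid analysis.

Because the line influences in-process temperature band, in-process temperature band is a post-treatment mediator, not a confounder. Stratifying on it would bias the estimate; the causal effect is the crude pooled difference.
So P(outcome | do(Line D)) is just the pooled rate for Line D: 191/1400 = 0.136.

0.14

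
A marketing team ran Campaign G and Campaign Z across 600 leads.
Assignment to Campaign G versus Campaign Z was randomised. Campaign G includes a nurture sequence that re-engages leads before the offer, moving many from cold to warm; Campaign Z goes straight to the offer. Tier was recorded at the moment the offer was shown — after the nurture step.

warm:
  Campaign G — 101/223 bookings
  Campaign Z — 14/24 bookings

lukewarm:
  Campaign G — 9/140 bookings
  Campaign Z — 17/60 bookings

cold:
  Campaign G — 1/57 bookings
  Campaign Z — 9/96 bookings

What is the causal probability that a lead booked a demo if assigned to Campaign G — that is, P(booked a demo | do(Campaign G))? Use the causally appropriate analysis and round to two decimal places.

Engagement tier here is a post-treatment variable shaped by the campaign; conditioning on it would introduce bias rather than remove it. The overall comparison is the causal one.
So P(outcome | do(Campaign G)) is just the pooled rate for Campaign G: 111/420 = 0.264.

0.26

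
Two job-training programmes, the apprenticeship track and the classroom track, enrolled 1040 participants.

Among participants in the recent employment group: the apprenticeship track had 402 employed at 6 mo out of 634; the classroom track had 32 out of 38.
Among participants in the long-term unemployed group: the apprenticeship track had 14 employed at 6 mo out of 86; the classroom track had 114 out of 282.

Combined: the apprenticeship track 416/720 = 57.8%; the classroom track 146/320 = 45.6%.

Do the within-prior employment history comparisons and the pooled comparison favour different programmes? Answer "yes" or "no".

Within each prior employment history level (recent employment 63.4% vs 84.2%; long-term unemployed 16.3% vs 40.4%), the classroom track has the higher rate every time. Pooled: 57.8% vs 45.6% — the apprenticeship track has the higher rate overall. The two comparisons disagree.

yes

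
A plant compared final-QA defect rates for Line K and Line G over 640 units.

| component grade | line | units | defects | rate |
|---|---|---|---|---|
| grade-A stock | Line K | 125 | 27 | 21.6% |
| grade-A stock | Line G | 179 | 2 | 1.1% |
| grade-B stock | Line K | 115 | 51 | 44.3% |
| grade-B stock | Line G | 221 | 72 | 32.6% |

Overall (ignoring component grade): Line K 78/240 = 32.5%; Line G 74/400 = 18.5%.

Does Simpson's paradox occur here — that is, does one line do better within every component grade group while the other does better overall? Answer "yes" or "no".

Within each component grade level (grade-A stock 21.6% vs 1.1%; grade-B stock 44.3% vs 32.6%), Line G has the lower rate every time. Pooled: 32.5% vs 18.5% — Line G has the lower rate overall. They agree.

no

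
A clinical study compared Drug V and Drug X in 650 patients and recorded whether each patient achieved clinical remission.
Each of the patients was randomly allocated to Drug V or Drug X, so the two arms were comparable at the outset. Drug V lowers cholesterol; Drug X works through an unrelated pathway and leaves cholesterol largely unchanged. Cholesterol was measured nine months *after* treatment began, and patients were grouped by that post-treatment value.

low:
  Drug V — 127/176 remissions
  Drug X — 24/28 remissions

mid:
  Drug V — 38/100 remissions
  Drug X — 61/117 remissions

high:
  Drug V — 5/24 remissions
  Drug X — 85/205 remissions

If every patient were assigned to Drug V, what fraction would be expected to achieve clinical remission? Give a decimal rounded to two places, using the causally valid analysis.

The cholesterol-specific comparison favours Drug X throughout, but the pooled figures favour Drug V. The question is whether to condition on cholesterol.
Cholesterol is downstream of the drug. One should not condition on a consequence of treatment, so the overall rates are the right comparison.
So P(outcome | do(Drug V)) is just the pooled rate for Drug V: 170/300 = 0.567.

0.57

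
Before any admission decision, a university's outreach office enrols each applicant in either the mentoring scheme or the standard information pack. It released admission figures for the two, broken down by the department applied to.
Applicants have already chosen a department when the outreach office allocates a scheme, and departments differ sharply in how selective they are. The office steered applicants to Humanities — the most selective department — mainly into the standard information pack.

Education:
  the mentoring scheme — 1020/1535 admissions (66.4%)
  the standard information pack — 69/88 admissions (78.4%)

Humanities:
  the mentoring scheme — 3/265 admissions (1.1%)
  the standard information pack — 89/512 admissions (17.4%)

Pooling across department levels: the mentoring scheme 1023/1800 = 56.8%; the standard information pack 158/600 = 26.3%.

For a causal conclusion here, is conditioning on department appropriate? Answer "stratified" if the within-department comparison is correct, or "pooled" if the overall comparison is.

stratified

Department is set before the outreach scheme has any effect — it is not caused by the outreach scheme — and it independently drives the outcome. That makes it a confounder, so the causal comparison is within department levels.
Within each level — Education: 66.4% vs 78.4%; Humanities: 1.1% vs 17.4% — the standard information pack is higher every time.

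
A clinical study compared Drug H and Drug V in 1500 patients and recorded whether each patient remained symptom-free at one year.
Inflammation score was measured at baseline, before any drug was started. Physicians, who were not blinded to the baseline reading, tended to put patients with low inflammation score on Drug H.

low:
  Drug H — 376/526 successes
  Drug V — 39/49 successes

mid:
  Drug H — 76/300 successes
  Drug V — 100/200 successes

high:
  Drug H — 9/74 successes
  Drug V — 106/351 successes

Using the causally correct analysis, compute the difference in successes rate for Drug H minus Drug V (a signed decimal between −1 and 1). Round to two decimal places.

-0.16

The inflammation score-specific comparison favours Drug V throughout, but the pooled figures favour Drug H. The question is whether to condition on inflammation score.
Since inflammation score is a pre-existing factor (not a product of the drug) and it affects the outcome on its own, it is a confounder. The stratified rates, not the pooled rate, identify the causal effect.
Adjusting over the population distribution of inflammation score: 0.383·(0.715−0.796) + 0.333·(0.253−0.500) + 0.283·(0.122−0.302) = -0.164.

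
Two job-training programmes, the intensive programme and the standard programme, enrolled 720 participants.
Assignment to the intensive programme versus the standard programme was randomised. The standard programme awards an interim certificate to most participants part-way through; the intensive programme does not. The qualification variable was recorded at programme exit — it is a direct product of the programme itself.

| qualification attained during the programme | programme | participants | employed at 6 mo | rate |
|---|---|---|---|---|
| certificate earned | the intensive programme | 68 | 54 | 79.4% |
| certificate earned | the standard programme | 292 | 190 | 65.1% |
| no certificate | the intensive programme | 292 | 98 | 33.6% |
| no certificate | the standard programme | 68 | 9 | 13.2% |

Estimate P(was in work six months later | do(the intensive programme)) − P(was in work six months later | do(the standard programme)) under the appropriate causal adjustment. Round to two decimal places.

Within every qualification attained during the programme level the intensive programme has the higher rate, yet pooled the standard programme does — Simpson's reversal.
Qualification attained during the programme is downstream of the programme. One should not condition on a consequence of treatment, so the overall rates are the right comparison.
The causal difference is the pooled difference: 0.422 − 0.553 = -0.131.

-0.13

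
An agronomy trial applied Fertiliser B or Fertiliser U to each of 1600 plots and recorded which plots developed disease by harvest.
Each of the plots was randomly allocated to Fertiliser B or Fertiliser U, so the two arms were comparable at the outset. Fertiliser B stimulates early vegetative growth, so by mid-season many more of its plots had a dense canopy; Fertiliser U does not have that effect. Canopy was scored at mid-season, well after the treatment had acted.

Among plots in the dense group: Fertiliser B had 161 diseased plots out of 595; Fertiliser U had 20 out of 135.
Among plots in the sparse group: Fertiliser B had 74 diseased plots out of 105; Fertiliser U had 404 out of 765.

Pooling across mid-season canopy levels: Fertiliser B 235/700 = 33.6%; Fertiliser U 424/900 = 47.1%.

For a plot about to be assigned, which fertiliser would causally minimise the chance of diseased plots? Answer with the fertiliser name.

Fertiliser B

Because the fertiliser influences mid-season canopy, mid-season canopy is a post-treatment mediator, not a confounder. Stratifying on it would bias the estimate; the causal effect is the crude pooled difference.
Pooled: Fertiliser B 33.6% vs Fertiliser U 47.1%; Fertiliser B is lower overall.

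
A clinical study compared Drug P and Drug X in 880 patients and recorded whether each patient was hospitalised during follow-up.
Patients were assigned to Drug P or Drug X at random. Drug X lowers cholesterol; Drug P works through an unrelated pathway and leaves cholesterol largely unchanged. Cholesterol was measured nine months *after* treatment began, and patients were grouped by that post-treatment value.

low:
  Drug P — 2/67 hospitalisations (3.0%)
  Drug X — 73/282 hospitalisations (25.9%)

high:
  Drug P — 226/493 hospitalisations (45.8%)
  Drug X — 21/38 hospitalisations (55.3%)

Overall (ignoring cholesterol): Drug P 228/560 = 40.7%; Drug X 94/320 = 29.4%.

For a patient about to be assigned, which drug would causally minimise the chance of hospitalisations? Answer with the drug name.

Drug X

The cholesterol-specific comparison favours Drug P throughout, but the pooled figures favour Drug X. The question is whether to condition on cholesterol.
Cholesterol is downstream of the drug. One should not condition on a consequence of treatment, so the overall rates are the right comparison.
Pooled: Drug P 40.7% vs Drug X 29.4%; Drug X is lower overall.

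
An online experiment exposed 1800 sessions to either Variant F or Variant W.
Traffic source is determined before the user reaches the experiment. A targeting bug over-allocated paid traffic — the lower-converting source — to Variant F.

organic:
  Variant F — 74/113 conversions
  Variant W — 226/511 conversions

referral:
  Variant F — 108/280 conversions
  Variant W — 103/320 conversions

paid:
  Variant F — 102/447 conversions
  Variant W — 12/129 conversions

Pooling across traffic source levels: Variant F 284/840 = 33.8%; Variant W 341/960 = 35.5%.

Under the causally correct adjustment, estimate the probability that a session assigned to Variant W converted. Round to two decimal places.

0.29

Variant F is higher inside every traffic source stratum but Variant W is higher in aggregate. Whether to stratify depends on how traffic source relates to the variant.
Traffic source is set before the variant has any effect — it is not caused by the variant — and it independently drives the outcome. That makes it a confounder, so the causal comparison is within traffic source levels.
Standardising Variant W to the population traffic source mix: 0.347·226/511 + 0.333·103/320 + 0.320·12/129 = 0.290.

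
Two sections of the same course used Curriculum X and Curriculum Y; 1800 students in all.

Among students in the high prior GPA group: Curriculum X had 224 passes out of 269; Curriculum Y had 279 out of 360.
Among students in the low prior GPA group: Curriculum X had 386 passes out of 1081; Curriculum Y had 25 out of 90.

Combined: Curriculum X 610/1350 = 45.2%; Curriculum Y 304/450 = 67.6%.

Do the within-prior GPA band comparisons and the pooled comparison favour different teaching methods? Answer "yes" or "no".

Within each prior GPA band level (high prior GPA 83.3% vs 77.5%; low prior GPA 35.7% vs 27.8%), Curriculum X has the higher rate every time. Pooled: 45.2% vs 67.6% — Curriculum Y has the higher rate overall. The two comparisons disagree.

yes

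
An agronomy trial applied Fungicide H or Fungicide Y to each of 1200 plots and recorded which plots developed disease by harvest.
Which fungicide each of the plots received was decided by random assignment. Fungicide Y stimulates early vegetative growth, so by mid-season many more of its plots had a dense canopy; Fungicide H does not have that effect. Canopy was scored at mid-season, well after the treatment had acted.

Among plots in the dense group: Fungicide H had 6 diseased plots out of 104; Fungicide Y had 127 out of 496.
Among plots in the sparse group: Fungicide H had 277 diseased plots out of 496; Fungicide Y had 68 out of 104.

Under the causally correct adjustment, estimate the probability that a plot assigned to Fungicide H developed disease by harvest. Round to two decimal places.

0.47

Stratifying would compare fungicides among plots the fungicides themselves sorted into mid-season canopy groups — a form of selection on an intermediate. The unconditioned pooled rates give the total causal effect.
So P(outcome | do(Fungicide H)) is just the pooled rate for Fungicide H: 283/600 = 0.472.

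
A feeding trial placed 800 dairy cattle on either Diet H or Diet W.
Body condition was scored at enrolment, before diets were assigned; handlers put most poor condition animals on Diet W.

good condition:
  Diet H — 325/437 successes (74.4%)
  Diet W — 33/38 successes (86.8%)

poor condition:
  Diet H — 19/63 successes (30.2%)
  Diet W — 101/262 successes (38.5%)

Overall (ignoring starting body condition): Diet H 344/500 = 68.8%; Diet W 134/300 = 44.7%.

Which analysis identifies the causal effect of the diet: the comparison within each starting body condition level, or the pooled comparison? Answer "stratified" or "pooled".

stratified

Starting body condition satisfies the back-door criterion: it is not a descendant of the diet, and it blocks the spurious path from diet to outcome. Adjusting for it (i.e., using the within-starting body condition rates) gives the causal effect.
Within each level — good condition: 74.4% vs 86.8%; poor condition: 30.2% vs 38.5% — Diet W is higher every time.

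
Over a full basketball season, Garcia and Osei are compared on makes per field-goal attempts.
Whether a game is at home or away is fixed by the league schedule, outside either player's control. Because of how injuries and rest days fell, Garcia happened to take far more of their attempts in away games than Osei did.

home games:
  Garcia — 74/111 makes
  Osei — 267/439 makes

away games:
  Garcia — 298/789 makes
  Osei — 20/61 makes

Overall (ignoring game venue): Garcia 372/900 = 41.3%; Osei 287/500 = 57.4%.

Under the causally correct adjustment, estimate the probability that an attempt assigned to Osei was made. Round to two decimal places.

0.44

Game venue differs across players for reasons unrelated to any effect of the player itself, and it separately predicts the outcome — a classic confounder. We must compare within game venue levels.
Standardising Osei to the population game venue mix: 0.393·267/439 + 0.607·20/61 = 0.438.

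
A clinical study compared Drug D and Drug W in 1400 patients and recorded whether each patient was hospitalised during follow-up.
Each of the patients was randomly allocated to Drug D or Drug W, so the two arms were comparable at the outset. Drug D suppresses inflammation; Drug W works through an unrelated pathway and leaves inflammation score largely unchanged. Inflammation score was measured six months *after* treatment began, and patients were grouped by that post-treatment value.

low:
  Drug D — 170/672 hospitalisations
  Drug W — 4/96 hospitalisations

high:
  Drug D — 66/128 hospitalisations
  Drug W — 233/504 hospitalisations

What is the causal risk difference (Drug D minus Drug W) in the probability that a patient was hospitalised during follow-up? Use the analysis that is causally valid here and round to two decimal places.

-0.10

The inflammation score-specific comparison favours Drug W throughout, but the pooled figures favour Drug D. The question is whether to condition on inflammation score.
Inflammation score lies on the pathway drug → inflammation score → outcome, so adjusting for it blocks the indirect effect. For the total causal effect of drug, use the unadjusted pooled rates.
The causal difference is the pooled difference: 0.295 − 0.395 = -0.100.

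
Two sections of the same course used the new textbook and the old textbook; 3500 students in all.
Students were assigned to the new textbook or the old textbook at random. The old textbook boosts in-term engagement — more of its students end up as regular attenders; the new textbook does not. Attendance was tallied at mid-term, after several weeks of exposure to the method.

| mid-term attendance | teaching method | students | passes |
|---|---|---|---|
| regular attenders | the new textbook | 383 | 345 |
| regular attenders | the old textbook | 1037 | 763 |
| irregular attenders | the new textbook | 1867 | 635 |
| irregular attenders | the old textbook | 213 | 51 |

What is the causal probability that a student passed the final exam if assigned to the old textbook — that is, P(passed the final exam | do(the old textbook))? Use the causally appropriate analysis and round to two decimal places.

0.65

The stratified and pooled comparisons disagree (the new textbook wins within each mid-term attendance; the old textbook wins overall), so the answer turns on the causal role of mid-term attendance.
Stratifying would compare teaching methods among students the teaching methods themselves sorted into mid-term attendance groups — a form of selection on an intermediate. The unconditioned pooled rates give the total causal effect.
So P(outcome | do(the old textbook)) is just the pooled rate for the old textbook: 814/1250 = 0.651.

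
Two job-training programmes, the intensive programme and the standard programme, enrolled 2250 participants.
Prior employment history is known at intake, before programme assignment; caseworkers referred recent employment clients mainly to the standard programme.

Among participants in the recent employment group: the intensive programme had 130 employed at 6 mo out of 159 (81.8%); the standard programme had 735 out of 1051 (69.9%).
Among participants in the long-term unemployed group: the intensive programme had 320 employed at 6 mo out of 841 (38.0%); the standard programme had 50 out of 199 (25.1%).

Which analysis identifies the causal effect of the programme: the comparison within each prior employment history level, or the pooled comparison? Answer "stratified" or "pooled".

stratified

The stratified and pooled comparisons disagree (the intensive programme wins within each prior employment history; the standard programme wins overall), so the answer turns on the causal role of prior employment history.
Prior employment history satisfies the back-door criterion: it is not a descendant of the programme, and it blocks the spurious path from programme to outcome. Adjusting for it (i.e., using the within-prior employment history rates) gives the causal effect.
Within each level — recent employment: 81.8% vs 69.9%; long-term unemployed: 38.0% vs 25.1% — the intensive programme is higher every time.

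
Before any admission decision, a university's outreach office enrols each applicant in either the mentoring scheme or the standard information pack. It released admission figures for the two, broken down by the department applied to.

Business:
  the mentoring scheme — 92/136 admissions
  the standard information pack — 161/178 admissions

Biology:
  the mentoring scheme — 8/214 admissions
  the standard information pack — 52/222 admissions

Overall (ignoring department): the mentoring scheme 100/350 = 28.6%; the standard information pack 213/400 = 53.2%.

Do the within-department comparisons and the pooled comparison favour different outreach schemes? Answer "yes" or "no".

Within each department level (Business 67.6% vs 90.4%; Biology 3.7% vs 23.4%), the standard information pack has the higher rate every time. Pooled: 28.6% vs 53.2% — the standard information pack has the higher rate overall. They agree.

no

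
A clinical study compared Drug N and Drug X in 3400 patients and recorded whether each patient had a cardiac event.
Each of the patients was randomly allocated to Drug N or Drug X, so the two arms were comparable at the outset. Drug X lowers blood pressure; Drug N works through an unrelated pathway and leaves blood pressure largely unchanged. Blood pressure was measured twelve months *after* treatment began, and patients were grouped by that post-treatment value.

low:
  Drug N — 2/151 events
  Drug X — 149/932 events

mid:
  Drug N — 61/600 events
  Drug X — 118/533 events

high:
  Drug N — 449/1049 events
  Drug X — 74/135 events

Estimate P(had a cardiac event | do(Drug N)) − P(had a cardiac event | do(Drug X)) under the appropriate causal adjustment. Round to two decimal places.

+0.07

Blood pressure is downstream of the drug. One should not condition on a consequence of treatment, so the overall rates are the right comparison.
The causal difference is the pooled difference: 0.284 − 0.213 = +0.071.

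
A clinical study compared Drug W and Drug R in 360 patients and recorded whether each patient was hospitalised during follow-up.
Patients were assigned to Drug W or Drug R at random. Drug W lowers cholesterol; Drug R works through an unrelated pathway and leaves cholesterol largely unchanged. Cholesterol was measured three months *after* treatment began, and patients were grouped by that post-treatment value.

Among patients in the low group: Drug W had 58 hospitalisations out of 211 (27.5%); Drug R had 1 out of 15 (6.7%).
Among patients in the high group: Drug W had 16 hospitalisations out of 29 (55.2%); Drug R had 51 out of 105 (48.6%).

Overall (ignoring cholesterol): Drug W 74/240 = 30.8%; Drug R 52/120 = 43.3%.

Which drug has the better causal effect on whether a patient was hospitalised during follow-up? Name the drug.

Drug W

The cholesterol-specific comparison favours Drug R throughout, but the pooled figures favour Drug W. The question is whether to condition on cholesterol.
Cholesterol lies on the pathway drug → cholesterol → outcome, so adjusting for it blocks the indirect effect. For the total causal effect of drug, use the unadjusted pooled rates.
Pooled: Drug W 30.8% vs Drug R 43.3%; Drug W is lower overall.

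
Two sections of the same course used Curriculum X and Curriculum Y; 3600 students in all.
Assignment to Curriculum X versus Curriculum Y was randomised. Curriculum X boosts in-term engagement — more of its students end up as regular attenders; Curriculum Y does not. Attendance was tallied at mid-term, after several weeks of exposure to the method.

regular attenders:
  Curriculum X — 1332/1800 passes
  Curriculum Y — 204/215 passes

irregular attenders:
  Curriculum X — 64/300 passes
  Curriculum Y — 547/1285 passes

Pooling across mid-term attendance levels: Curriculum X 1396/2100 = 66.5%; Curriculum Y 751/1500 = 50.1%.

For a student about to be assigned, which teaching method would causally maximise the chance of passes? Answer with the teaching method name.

The mid-term attendance-specific comparison favours Curriculum Y throughout, but the pooled figures favour Curriculum X. The question is whether to condition on mid-term attendance.
Stratifying would compare teaching methods among students the teaching methods themselves sorted into mid-term attendance groups — a form of selection on an intermediate. The unconditioned pooled rates give the total causal effect.
Pooled: Curriculum X 66.5% vs Curriculum Y 50.1%; Curriculum X is higher overall.

Curriculum X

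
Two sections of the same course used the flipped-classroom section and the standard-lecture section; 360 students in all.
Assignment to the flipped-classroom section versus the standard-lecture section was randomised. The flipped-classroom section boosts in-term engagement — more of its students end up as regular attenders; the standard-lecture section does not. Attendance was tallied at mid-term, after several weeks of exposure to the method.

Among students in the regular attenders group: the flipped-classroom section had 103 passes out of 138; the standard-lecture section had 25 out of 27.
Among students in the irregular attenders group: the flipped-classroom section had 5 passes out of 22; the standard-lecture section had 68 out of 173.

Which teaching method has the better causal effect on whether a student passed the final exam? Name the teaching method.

The stratified and pooled comparisons disagree (the standard-lecture section wins within each mid-term attendance; the flipped-classroom section wins overall), so the answer turns on the causal role of mid-term attendance.
Stratifying would compare teaching methods among students the teaching methods themselves sorted into mid-term attendance groups — a form of selection on an intermediate. The unconditioned pooled rates give the total causal effect.
Pooled: the flipped-classroom section 67.5% vs the standard-lecture section 46.5%; the flipped-classroom section is higher overall.

the flipped-classroom section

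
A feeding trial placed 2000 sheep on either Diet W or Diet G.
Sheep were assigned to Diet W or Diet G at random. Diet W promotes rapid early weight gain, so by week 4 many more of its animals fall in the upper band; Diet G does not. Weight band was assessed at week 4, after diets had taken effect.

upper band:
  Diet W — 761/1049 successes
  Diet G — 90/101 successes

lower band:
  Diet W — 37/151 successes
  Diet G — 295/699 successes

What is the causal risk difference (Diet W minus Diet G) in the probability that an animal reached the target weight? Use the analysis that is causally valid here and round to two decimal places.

+0.18

Week-4 weight band is downstream of the diet. One should not condition on a consequence of treatment, so the overall rates are the right comparison.
The causal difference is the pooled difference: 0.665 − 0.481 = +0.184.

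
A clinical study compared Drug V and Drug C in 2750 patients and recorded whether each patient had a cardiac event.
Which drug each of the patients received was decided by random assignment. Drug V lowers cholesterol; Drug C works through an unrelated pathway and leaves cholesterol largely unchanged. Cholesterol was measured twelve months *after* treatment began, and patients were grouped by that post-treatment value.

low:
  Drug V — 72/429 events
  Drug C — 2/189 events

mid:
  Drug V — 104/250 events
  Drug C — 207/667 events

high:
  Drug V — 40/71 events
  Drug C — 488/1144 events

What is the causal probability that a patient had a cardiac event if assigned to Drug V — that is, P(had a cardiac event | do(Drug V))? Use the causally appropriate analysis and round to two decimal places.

0.29

The stratified and pooled comparisons disagree (Drug C wins within each cholesterol; Drug V wins overall), so the answer turns on the causal role of cholesterol.
Because the drug influences cholesterol, cholesterol is a post-treatment mediator, not a confounder. Stratifying on it would bias the estimate; the causal effect is the crude pooled difference.
So P(outcome | do(Drug V)) is just the pooled rate for Drug V: 216/750 = 0.288.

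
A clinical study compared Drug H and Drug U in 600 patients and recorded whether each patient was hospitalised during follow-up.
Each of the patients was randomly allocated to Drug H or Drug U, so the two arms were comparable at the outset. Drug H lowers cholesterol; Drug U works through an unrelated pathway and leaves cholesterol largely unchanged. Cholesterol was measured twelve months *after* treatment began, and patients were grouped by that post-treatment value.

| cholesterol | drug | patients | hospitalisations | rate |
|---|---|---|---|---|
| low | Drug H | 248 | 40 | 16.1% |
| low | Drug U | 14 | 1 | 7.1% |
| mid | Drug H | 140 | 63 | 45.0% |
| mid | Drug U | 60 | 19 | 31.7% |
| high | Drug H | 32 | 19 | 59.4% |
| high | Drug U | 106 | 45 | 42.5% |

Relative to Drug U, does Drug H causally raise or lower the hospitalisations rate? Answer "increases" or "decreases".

decreases

Within every cholesterol level Drug U has the lower rate, yet pooled Drug H does — Simpson's reversal.
The distribution of cholesterol is itself part of what the drug does — it is an intermediate outcome. Holding it fixed would remove that part of the effect; the total effect is the pooled difference.
Pooled: Drug H 29.0% vs Drug U 36.1%; Drug H is lower overall.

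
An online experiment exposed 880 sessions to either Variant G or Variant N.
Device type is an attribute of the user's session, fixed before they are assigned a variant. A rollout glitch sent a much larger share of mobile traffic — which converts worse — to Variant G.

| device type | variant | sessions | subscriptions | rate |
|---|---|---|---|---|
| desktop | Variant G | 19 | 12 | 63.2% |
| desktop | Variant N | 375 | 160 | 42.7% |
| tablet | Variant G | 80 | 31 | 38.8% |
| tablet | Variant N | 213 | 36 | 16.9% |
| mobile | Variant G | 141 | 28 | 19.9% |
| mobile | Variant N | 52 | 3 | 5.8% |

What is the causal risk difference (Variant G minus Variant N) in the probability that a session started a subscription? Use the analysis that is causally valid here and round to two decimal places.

Device type differs across variants for reasons unrelated to any effect of the variant itself, and it separately predicts the outcome — a classic confounder. We must compare within device type levels.
Adjusting over the population distribution of device type: 0.448·(0.632−0.427) + 0.333·(0.388−0.169) + 0.219·(0.199−0.058) = +0.195.

+0.20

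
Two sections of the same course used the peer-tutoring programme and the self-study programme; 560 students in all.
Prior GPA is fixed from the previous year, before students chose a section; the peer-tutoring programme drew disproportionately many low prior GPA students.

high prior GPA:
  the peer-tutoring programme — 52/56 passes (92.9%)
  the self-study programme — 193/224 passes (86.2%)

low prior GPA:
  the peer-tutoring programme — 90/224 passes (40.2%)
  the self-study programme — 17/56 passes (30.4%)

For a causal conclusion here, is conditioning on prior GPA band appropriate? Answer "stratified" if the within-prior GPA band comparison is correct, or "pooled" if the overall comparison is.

stratified

the peer-tutoring programme is higher inside every prior GPA band stratum but the self-study programme is higher in aggregate. Whether to stratify depends on how prior GPA band relates to the teaching method.
The imbalance in prior GPA band arose from how students were allocated, not from anything the teaching method did; and prior GPA band independently affects the outcome. The pooled gap is confounded — condition on prior GPA band.
Within each level — high prior GPA: 92.9% vs 86.2%; low prior GPA: 40.2% vs 30.4% — the peer-tutoring programme is higher every time.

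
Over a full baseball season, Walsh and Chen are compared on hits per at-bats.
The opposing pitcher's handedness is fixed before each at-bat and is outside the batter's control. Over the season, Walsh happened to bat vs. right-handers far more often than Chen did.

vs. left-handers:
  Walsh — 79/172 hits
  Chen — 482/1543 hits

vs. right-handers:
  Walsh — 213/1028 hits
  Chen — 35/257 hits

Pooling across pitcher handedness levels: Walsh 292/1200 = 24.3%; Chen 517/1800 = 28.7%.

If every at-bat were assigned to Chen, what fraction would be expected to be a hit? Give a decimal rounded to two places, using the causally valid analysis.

0.24

Walsh is higher inside every pitcher handedness stratum but Chen is higher in aggregate. Whether to stratify depends on how pitcher handedness relates to the player.
Here pitcher handedness is a common cause — it drives both which player a case falls under and the outcome. The crude comparison mixes populations; the stratum-specific rates are the causally relevant ones.
Standardising Chen to the population pitcher handedness mix: 0.572·482/1543 + 0.428·35/257 = 0.237.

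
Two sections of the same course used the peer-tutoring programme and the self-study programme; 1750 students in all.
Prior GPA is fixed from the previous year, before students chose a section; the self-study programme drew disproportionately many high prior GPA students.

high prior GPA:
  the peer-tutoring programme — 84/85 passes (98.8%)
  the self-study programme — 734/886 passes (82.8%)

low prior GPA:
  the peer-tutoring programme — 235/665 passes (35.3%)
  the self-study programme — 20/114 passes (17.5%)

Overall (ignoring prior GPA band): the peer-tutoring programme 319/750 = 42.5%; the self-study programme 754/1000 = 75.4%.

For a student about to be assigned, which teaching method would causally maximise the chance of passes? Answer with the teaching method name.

Within every prior GPA band level the peer-tutoring programme has the higher rate, yet pooled the self-study programme does — Simpson's reversal.
Since prior GPA band is a pre-existing factor (not a product of the teaching method) and it affects the outcome on its own, it is a confounder. The stratified rates, not the pooled rate, identify the causal effect.
Within each level — high prior GPA: 98.8% vs 82.8%; low prior GPA: 35.3% vs 17.5% — the peer-tutoring programme is higher every time.

the peer-tutoring programme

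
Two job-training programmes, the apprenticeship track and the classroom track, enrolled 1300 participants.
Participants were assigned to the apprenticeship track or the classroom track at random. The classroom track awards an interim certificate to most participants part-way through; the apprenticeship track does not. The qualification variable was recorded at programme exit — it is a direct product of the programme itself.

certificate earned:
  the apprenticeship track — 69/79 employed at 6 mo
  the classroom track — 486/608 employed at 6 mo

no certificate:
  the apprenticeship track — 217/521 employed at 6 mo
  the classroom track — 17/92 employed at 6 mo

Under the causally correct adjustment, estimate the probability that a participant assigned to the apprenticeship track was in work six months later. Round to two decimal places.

Within every qualification attained during the programme level the apprenticeship track has the higher rate, yet pooled the classroom track does — Simpson's reversal.
Qualification attained during the programme here is a post-treatment variable shaped by the programme; conditioning on it would introduce bias rather than remove it. The overall comparison is the causal one.
So P(outcome | do(the apprenticeship track)) is just the pooled rate for the apprenticeship track: 286/600 = 0.477.

0.48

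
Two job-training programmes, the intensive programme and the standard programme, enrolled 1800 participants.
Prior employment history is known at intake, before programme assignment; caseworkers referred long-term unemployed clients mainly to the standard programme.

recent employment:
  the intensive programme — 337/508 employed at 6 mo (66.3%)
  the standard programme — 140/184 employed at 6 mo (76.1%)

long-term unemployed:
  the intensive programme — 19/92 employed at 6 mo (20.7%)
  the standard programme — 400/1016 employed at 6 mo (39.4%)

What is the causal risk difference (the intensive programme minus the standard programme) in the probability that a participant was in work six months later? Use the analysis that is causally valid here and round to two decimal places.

-0.15

Nothing the programme does changes prior employment history; the imbalance is an allocation artefact. With prior employment history also predicting the outcome, the pooled figure is confounded, and the within-stratum comparison is the causal one.
Adjusting over the population distribution of prior employment history: 0.384·(0.663−0.761) + 0.616·(0.207−0.394) = -0.153.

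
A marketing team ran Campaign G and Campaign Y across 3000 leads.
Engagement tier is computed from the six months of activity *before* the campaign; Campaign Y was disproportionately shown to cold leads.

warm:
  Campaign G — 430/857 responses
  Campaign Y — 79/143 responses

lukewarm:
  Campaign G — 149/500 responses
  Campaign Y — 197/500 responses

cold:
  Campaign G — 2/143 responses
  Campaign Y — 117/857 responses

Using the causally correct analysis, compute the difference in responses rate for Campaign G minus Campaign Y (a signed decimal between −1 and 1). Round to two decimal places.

Within every engagement tier level Campaign Y has the higher rate, yet pooled Campaign G does — Simpson's reversal.
Here engagement tier is a common cause — it drives both which campaign a case falls under and the outcome. The crude comparison mixes populations; the stratum-specific rates are the causally relevant ones.
Adjusting over the population distribution of engagement tier: 0.333·(0.502−0.552) + 0.333·(0.298−0.394) + 0.333·(0.014−0.137) = -0.090.

-0.09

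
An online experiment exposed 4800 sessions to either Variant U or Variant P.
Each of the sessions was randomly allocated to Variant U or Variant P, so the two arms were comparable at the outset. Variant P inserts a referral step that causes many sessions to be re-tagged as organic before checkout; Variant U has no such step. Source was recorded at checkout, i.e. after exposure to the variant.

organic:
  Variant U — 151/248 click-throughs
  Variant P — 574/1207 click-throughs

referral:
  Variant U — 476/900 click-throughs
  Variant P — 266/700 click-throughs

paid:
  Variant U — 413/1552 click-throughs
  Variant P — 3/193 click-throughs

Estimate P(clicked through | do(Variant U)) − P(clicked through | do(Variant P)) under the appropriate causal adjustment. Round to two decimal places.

Because the variant influences traffic source, traffic source is a post-treatment mediator, not a confounder. Stratifying on it would bias the estimate; the causal effect is the crude pooled difference.
The causal difference is the pooled difference: 0.385 − 0.401 = -0.016.

-0.02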